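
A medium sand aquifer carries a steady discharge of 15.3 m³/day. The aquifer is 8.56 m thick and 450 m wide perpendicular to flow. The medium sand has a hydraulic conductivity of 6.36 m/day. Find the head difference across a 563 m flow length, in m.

Cross-sectional area A = 450 × 8.56 = 3852 m².
From Q = K·A·i, i = Q / (K·A) = 15.3 / (6.360 × 3852) = 0.0006245.
Head loss Δh = i · L = 0.0006245 × 563 = 0.3516 m.

0.352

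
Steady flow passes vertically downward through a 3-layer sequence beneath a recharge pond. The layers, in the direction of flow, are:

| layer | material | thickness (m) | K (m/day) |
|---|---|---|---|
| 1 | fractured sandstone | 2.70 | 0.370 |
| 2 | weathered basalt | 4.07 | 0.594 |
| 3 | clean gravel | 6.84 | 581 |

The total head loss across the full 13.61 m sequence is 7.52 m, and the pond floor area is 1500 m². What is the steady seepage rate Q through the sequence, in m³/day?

Flow is perpendicular to layering, so the layers act in series and the equivalent K is the thickness-weighted harmonic mean.
Total thickness L = 2.70 + 4.07 + 6.84 = 13.61 m.
Σ(b_i/K_i) = 2.70/0.370 + 4.07/0.594 + 6.84/581 = 14.16 d.
K_eq = L / Σ(b_i/K_i) = 13.61 / 14.16 = 0.9611 m/day.
Q = K_eq · A · (Δh/L) = 0.9611 × 1500 × (7.52/13.61) = 796.6 m³/day.

797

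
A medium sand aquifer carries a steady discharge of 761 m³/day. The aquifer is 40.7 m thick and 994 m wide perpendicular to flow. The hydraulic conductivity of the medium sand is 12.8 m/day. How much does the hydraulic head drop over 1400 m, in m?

2.06

Cross-sectional area A = 994 × 40.7 = 40456 m².
From Q = K·A·i, i = Q / (K·A) = 761 / (12.80 × 40456) = 0.001470.
Head loss Δh = i · L = 0.001470 × 1400 = 2.057 m.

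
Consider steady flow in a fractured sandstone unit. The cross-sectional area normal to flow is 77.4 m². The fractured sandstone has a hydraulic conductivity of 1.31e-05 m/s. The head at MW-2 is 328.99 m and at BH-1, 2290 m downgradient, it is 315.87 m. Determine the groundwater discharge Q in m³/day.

Convert K: 1.31e-05 m/s × 86400 = 1.132 m/day.
Hydraulic gradient i = (328.99 − 315.87) / 2290 = 13.12 / 2290 = 0.005729.
Darcy's law: Q = K · A · i = 1.132 × 77.40 × 0.005729 = 0.5019 m³/day.

0.502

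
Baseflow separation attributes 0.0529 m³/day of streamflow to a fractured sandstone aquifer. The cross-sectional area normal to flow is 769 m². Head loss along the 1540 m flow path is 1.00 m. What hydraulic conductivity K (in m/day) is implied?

0.106

Hydraulic gradient i = Δh / L = 1.00 / 1540 = 0.0006494.
From Q = K·A·i, K = Q / (A·i) = 0.0529 / (769.0 × 0.0006494) = 0.1059 m/day.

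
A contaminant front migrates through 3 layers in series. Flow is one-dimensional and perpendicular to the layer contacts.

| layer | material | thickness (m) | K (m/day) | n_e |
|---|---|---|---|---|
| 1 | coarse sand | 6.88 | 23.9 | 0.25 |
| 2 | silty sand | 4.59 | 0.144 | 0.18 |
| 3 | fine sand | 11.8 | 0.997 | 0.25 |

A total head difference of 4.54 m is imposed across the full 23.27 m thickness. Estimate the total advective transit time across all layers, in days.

With flow normal to the layers, continuity requires the same specific discharge q through every layer.
Σ(b_i/K_i) = 6.88/23.9 + 4.59/0.144 + 11.8/0.997 = 44.00 d.
q = Δh / Σ(b_i/K_i) = 4.54 / 44.00 = 0.1032 m/day.
In each layer the seepage velocity is v_i = q/n_i, so the layer transit time is t_i = b_i·n_i / q:
  layer 1 (coarse sand): t_1 = 6.88 × 0.25 / 0.1032 = 16.67 d
  layer 2 (silty sand): t_2 = 4.59 × 0.18 / 0.1032 = 8.007 d
  layer 3 (fine sand): t_3 = 11.8 × 0.25 / 0.1032 = 28.59 d
Total t = Σ t_i = 53.27 days.

53.3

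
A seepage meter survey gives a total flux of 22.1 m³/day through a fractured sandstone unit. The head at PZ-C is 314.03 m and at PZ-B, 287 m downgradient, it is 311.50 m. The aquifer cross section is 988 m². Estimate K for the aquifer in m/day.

2.54

Hydraulic gradient i = (314.03 − 311.50) / 287 = 2.53 / 287 = 0.008815.
From Q = K·A·i, K = Q / (A·i) = 22.1 / (988.0 × 0.008815) = 2.537 m/day.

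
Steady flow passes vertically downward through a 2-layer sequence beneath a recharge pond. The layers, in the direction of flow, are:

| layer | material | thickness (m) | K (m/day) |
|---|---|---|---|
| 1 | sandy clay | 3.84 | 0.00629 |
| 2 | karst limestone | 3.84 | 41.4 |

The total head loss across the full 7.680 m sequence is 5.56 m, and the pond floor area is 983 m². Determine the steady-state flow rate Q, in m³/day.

8.95

Flow is perpendicular to layering, so the layers act in series and the equivalent K is the thickness-weighted harmonic mean.
Total thickness L = 3.84 + 3.84 = 7.680 m.
Σ(b_i/K_i) = 3.84/0.00629 + 3.84/41.4 = 610.6 d.
K_eq = L / Σ(b_i/K_i) = 7.680 / 610.6 = 0.01258 m/day.
Q = K_eq · A · (Δh/L) = 0.01258 × 983 × (5.56/7.680) = 8.951 m³/day.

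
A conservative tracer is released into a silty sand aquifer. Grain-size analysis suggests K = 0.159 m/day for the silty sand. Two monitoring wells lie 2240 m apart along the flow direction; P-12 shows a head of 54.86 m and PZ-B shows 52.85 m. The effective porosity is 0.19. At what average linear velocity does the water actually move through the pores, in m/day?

0.000751

Hydraulic gradient i = (54.86 − 52.85) / 2240 = 2.01 / 2240 = 0.0008973.
Darcy flux q = K · i = 0.1590 × 0.0008973 = 0.0001427 m/day.
Seepage velocity v = q / n_e = 0.0001427 / 0.19 = 0.0007509 m/day.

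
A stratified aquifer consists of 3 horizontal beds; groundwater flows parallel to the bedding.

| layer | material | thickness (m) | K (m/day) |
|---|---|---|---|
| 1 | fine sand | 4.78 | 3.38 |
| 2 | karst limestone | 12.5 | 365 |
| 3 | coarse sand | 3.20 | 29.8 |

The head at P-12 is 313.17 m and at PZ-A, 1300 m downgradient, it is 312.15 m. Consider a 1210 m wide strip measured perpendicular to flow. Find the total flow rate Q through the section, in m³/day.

Flow is parallel to layering, so each bed carries its own Darcy discharge and the transmissivities add.
Σ(K_i·b_i) = 3.38×4.78 + 365×12.5 + 29.8×3.20 = 4674 m²/day.
Hydraulic gradient i = (313.17 − 312.15) / 1300 = 1.02 / 1300 = 0.0007846.
Q = Σ(K_i·b_i) · W · i = 4674 × 1210 × 0.0007846 = 4437 m³/day.

4440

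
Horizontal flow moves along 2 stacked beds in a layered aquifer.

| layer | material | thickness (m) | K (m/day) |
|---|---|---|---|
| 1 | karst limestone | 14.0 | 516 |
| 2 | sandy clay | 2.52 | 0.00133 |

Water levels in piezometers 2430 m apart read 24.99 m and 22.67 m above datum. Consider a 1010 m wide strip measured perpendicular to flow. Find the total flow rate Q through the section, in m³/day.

Flow is parallel to layering, so each bed carries its own Darcy discharge and the transmissivities add.
Σ(K_i·b_i) = 516×14.0 + 0.00133×2.52 = 7224 m²/day.
Hydraulic gradient i = (24.99 − 22.67) / 2430 = 2.32 / 2430 = 0.0009547.
Q = Σ(K_i·b_i) · W · i = 7224 × 1010 × 0.0009547 = 6966 m³/day.

6970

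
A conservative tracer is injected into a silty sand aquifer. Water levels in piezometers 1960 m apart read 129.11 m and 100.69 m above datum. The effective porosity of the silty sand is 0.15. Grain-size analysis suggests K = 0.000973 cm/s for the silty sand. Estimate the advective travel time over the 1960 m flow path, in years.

66.0

Convert K: 0.000973 cm/s × 864 = 0.8407 m/day.
Hydraulic gradient i = (129.11 − 100.69) / 1960 = 28.42 / 1960 = 0.01450.
Darcy flux q = K · i = 0.8407 × 0.01450 = 0.01219 m/day.
Seepage velocity v = q / n_e = 0.01219 / 0.15 = 0.08126 m/day.
Travel time t = L / v = 1960 / 0.08126 = 24119 days = 66.03 years.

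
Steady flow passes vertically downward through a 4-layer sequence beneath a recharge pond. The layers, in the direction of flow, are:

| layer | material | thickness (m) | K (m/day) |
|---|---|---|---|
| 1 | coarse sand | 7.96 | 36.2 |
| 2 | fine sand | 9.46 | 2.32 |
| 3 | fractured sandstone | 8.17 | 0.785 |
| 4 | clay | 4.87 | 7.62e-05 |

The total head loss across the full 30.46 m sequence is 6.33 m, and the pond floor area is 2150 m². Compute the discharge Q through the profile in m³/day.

Flow is perpendicular to layering, so the layers act in series and the equivalent K is the thickness-weighted harmonic mean.
Total thickness L = 7.96 + 9.46 + 8.17 + 4.87 = 30.46 m.
Σ(b_i/K_i) = 7.96/36.2 + 9.46/2.32 + 8.17/0.785 + 4.87/7.62e-05 = 63925 d.
K_eq = L / Σ(b_i/K_i) = 30.46 / 63925 = 0.0004765 m/day.
Q = K_eq · A · (Δh/L) = 0.0004765 × 2150 × (6.33/30.46) = 0.2129 m³/day.

0.213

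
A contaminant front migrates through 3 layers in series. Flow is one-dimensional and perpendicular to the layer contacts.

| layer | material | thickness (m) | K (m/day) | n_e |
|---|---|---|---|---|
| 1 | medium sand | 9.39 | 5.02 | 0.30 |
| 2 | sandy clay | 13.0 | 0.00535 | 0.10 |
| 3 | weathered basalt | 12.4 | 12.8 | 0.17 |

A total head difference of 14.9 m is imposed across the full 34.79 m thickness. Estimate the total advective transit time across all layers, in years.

2.78

With flow normal to the layers, continuity requires the same specific discharge q through every layer.
Σ(b_i/K_i) = 9.39/5.02 + 13.0/0.00535 + 12.4/12.8 = 2433 d.
q = Δh / Σ(b_i/K_i) = 14.9 / 2433 = 0.006125 m/day.
In each layer the seepage velocity is v_i = q/n_i, so the layer transit time is t_i = b_i·n_i / q:
  layer 1 (medium sand): t_1 = 9.39 × 0.30 / 0.006125 = 459.9 d
  layer 2 (sandy clay): t_2 = 13.0 × 0.10 / 0.006125 = 212.3 d
  layer 3 (weathered basalt): t_3 = 12.4 × 0.17 / 0.006125 = 344.2 d
Total t = Σ t_i = 1016 days = 2.783 years.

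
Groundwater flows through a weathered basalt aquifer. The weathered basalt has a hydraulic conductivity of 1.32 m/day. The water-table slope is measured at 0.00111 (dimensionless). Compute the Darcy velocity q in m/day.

Hydraulic gradient i = 0.00111.
Specific discharge q = K · i = 1.320 × 0.001110 = 0.001465 m/day.

0.00147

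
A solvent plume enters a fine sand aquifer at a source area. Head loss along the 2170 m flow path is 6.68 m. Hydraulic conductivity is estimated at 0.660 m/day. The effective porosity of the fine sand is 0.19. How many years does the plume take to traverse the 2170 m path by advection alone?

556

Hydraulic gradient i = Δh / L = 6.68 / 2170 = 0.003078.
Darcy flux q = K · i = 0.6600 × 0.003078 = 0.002032 m/day.
Seepage velocity v = q / n_e = 0.002032 / 0.19 = 0.01069 m/day.
Travel time t = L / v = 2170 / 0.01069 = 2.029e+05 days = 555.6 years.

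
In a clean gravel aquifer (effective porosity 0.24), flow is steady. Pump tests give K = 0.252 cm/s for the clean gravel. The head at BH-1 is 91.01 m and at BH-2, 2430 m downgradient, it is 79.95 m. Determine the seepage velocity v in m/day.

Convert K: 0.252 cm/s × 864 = 217.7 m/day.
Hydraulic gradient i = (91.01 − 79.95) / 2430 = 11.06 / 2430 = 0.004551.
Darcy flux q = K · i = 217.7 × 0.004551 = 0.9910 m/day.
Seepage velocity v = q / n_e = 0.9910 / 0.24 = 4.129 m/day.

4.13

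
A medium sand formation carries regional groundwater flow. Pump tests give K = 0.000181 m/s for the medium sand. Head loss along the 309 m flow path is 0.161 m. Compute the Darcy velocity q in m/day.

0.00815

Convert K: 0.000181 m/s × 86400 = 15.64 m/day.
Hydraulic gradient i = Δh / L = 0.161 / 309 = 0.0005210.
Specific discharge q = K · i = 15.64 × 0.0005210 = 0.008148 m/day.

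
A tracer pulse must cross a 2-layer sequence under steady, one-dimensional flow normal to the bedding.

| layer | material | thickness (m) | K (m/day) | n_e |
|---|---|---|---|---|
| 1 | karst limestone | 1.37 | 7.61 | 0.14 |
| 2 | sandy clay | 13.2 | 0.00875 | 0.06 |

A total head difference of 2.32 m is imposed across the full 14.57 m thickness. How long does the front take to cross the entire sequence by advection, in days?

With flow normal to the layers, continuity requires the same specific discharge q through every layer.
Σ(b_i/K_i) = 1.37/7.61 + 13.2/0.00875 = 1509 d.
q = Δh / Σ(b_i/K_i) = 2.32 / 1509 = 0.001538 m/day.
In each layer the seepage velocity is v_i = q/n_i, so the layer transit time is t_i = b_i·n_i / q:
  layer 1 (karst limestone): t_1 = 1.37 × 0.14 / 0.001538 = 124.7 d
  layer 2 (sandy clay): t_2 = 13.2 × 0.06 / 0.001538 = 515.1 d
Total t = Σ t_i = 639.8 days.

640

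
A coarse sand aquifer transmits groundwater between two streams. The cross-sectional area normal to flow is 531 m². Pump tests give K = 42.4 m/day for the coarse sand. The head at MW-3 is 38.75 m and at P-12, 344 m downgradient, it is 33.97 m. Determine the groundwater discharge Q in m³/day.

313

Hydraulic gradient i = (38.75 − 33.97) / 344 = 4.78 / 344 = 0.01390.
Darcy's law: Q = K · A · i = 42.40 × 531.0 × 0.01390 = 312.8 m³/day.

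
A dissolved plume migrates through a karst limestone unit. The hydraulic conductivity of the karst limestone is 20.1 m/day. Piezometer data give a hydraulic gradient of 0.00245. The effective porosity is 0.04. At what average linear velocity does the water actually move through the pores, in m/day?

Hydraulic gradient i = 0.00245.
Darcy flux q = K · i = 20.10 × 0.002450 = 0.04925 m/day.
Seepage velocity v = q / n_e = 0.04925 / 0.04 = 1.231 m/day.

1.23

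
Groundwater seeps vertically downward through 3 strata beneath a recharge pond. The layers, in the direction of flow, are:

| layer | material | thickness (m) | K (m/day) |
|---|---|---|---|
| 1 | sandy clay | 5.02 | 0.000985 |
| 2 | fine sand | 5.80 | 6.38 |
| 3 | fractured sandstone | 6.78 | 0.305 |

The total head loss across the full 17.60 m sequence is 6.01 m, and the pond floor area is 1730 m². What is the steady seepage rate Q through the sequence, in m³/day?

Flow is perpendicular to layering, so the layers act in series and the equivalent K is the thickness-weighted harmonic mean.
Total thickness L = 5.02 + 5.80 + 6.78 = 17.60 m.
Σ(b_i/K_i) = 5.02/0.000985 + 5.80/6.38 + 6.78/0.305 = 5120 d.
K_eq = L / Σ(b_i/K_i) = 17.60 / 5120 = 0.003438 m/day.
Q = K_eq · A · (Δh/L) = 0.003438 × 1730 × (6.01/17.60) = 2.031 m³/day.

2.03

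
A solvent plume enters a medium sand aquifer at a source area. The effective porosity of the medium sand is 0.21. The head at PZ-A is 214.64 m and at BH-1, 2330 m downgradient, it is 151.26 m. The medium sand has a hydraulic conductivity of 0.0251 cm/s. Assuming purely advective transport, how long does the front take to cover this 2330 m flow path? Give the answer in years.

Convert K: 0.0251 cm/s × 864 = 21.69 m/day.
Hydraulic gradient i = (214.64 − 151.26) / 2330 = 63.38 / 2330 = 0.02720.
Darcy flux q = K · i = 21.69 × 0.02720 = 0.5899 m/day.
Seepage velocity v = q / n_e = 0.5899 / 0.21 = 2.809 m/day.
Travel time t = L / v = 2330 / 2.809 = 829.5 days = 2.271 years.

2.27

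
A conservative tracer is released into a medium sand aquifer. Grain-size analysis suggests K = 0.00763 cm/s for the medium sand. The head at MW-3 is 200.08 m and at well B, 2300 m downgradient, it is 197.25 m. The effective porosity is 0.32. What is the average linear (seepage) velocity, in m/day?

Convert K: 0.00763 cm/s × 864 = 6.592 m/day.
Hydraulic gradient i = (200.08 − 197.25) / 2300 = 2.83 / 2300 = 0.001230.
Darcy flux q = K · i = 6.592 × 0.001230 = 0.008111 m/day.
Seepage velocity v = q / n_e = 0.008111 / 0.32 = 0.02535 m/day.

0.0253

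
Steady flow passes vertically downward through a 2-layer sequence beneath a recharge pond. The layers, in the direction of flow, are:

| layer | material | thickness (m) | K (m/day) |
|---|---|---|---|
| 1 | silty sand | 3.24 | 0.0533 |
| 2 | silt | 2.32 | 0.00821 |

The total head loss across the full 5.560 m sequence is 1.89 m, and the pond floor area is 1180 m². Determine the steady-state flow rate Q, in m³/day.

6.50

Flow is perpendicular to layering, so the layers act in series and the equivalent K is the thickness-weighted harmonic mean.
Total thickness L = 3.24 + 2.32 = 5.560 m.
Σ(b_i/K_i) = 3.24/0.0533 + 2.32/0.00821 = 343.4 d.
K_eq = L / Σ(b_i/K_i) = 5.560 / 343.4 = 0.01619 m/day.
Q = K_eq · A · (Δh/L) = 0.01619 × 1180 × (1.89/5.560) = 6.495 m³/day.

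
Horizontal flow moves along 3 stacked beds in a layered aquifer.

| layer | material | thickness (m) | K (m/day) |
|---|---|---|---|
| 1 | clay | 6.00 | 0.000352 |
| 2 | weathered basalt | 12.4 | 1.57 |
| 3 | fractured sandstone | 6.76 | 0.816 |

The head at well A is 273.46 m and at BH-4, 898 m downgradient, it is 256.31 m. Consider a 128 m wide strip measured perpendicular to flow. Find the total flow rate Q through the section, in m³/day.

61.1

Flow is parallel to layering, so each bed carries its own Darcy discharge and the transmissivities add.
Σ(K_i·b_i) = 0.000352×6.00 + 1.57×12.4 + 0.816×6.76 = 24.99 m²/day.
Hydraulic gradient i = (273.46 − 256.31) / 898 = 17.15 / 898 = 0.01910.
Q = Σ(K_i·b_i) · W · i = 24.99 × 128 × 0.01910 = 61.08 m³/day.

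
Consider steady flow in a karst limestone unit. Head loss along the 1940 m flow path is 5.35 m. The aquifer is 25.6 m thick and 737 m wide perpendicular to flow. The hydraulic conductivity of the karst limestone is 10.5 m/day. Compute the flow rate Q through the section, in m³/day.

546

Cross-sectional area A = 737 × 25.6 = 18867 m².
Hydraulic gradient i = Δh / L = 5.35 / 1940 = 0.002758.
Darcy's law: Q = K · A · i = 10.50 × 18867 × 0.002758 = 546.3 m³/day.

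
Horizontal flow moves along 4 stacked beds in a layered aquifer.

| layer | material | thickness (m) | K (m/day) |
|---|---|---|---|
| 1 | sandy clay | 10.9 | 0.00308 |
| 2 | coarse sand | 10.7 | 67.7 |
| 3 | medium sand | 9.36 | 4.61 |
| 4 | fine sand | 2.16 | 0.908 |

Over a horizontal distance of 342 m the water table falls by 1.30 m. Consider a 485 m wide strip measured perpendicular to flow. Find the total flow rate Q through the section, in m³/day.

Flow is parallel to layering, so each bed carries its own Darcy discharge and the transmissivities add.
Σ(K_i·b_i) = 0.00308×10.9 + 67.7×10.7 + 4.61×9.36 + 0.908×2.16 = 769.5 m²/day.
Hydraulic gradient i = Δh / L = 1.30 / 342 = 0.003801.
Q = Σ(K_i·b_i) · W · i = 769.5 × 485 × 0.003801 = 1419 m³/day.

1420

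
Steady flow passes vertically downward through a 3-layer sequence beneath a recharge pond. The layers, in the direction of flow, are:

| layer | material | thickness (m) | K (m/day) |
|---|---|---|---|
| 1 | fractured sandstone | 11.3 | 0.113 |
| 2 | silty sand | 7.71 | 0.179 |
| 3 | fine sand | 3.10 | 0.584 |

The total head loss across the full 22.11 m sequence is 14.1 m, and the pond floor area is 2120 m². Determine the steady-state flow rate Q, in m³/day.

201

Flow is perpendicular to layering, so the layers act in series and the equivalent K is the thickness-weighted harmonic mean.
Total thickness L = 11.3 + 7.71 + 3.10 = 22.11 m.
Σ(b_i/K_i) = 11.3/0.113 + 7.71/0.179 + 3.10/0.584 = 148.4 d.
K_eq = L / Σ(b_i/K_i) = 22.11 / 148.4 = 0.1490 m/day.
Q = K_eq · A · (Δh/L) = 0.1490 × 2120 × (14.1/22.11) = 201.5 m³/day.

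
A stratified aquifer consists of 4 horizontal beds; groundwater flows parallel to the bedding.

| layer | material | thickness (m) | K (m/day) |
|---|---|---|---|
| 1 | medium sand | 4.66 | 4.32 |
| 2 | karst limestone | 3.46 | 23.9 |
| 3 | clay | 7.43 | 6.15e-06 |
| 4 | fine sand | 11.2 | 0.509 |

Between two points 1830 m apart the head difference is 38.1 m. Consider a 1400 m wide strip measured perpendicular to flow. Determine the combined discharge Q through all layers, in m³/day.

3160

Flow is parallel to layering, so each bed carries its own Darcy discharge and the transmissivities add.
Σ(K_i·b_i) = 4.32×4.66 + 23.9×3.46 + 6.15e-06×7.43 + 0.509×11.2 = 108.5 m²/day.
Hydraulic gradient i = Δh / L = 38.1 / 1830 = 0.02082.
Q = Σ(K_i·b_i) · W · i = 108.5 × 1400 × 0.02082 = 3163 m³/day.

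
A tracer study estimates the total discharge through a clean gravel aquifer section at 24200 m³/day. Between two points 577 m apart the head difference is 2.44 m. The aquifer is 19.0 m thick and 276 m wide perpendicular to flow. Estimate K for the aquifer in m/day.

1090

Cross-sectional area A = 276 × 19.0 = 5244 m².
Hydraulic gradient i = Δh / L = 2.44 / 577 = 0.004229.
From Q = K·A·i, K = Q / (A·i) = 24200 / (5244 × 0.004229) = 1091 m/day.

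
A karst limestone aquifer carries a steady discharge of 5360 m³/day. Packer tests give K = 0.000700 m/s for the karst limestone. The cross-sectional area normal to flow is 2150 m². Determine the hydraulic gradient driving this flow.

Convert K: 0.000700 m/s × 86400 = 60.48 m/day.
From Q = K·A·i, i = Q / (K·A) = 5360 / (60.48 × 2150) = 0.04122.

0.0412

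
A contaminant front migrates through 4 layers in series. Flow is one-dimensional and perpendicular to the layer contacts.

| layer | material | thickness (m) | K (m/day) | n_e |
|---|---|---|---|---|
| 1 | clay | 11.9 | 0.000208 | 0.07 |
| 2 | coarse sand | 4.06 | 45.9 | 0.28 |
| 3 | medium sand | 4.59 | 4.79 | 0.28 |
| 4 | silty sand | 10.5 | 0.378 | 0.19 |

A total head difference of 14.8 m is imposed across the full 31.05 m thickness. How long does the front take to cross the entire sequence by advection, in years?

With flow normal to the layers, continuity requires the same specific discharge q through every layer.
Σ(b_i/K_i) = 11.9/0.000208 + 4.06/45.9 + 4.59/4.79 + 10.5/0.378 = 57240 d.
q = Δh / Σ(b_i/K_i) = 14.8 / 57240 = 0.0002586 m/day.
In each layer the seepage velocity is v_i = q/n_i, so the layer transit time is t_i = b_i·n_i / q:
  layer 1 (clay): t_1 = 11.9 × 0.07 / 0.0002586 = 3222 d
  layer 2 (coarse sand): t_2 = 4.06 × 0.28 / 0.0002586 = 4397 d
  layer 3 (medium sand): t_3 = 4.59 × 0.28 / 0.0002586 = 4971 d
  layer 4 (silty sand): t_4 = 10.5 × 0.19 / 0.0002586 = 7716 d
Total t = Σ t_i = 20305 days = 55.59 years.

55.6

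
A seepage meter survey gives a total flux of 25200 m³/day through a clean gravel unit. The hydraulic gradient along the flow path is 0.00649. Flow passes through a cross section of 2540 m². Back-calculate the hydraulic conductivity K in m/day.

1530

Hydraulic gradient i = 0.00649.
From Q = K·A·i, K = Q / (A·i) = 25200 / (2540 × 0.006490) = 1529 m/day.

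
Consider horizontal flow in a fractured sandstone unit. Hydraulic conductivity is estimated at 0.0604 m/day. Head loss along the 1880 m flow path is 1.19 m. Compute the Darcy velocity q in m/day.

3.82e-05

Hydraulic gradient i = Δh / L = 1.19 / 1880 = 0.0006330.
Specific discharge q = K · i = 0.06040 × 0.0006330 = 3.823e-05 m/day.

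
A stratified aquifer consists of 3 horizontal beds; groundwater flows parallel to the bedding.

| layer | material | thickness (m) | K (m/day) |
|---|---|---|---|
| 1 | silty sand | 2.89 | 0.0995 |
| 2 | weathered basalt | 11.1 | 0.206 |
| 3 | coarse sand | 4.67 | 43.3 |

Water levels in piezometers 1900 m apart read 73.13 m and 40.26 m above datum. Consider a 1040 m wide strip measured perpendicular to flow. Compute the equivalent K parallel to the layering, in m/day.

Flow is parallel to layering, so each bed carries its own Darcy discharge and the transmissivities add.
Σ(K_i·b_i) = 0.0995×2.89 + 0.206×11.1 + 43.3×4.67 = 204.8 m²/day.
Total thickness b = 18.66 m, so K_eq = Σ(K_i·b_i)/b = 10.97 m/day.

11.0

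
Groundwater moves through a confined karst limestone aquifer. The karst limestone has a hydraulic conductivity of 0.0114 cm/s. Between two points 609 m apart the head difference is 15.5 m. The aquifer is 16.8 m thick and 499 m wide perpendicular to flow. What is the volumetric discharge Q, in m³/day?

2100

Convert K: 0.0114 cm/s × 864 = 9.850 m/day.
Cross-sectional area A = 499 × 16.8 = 8383 m².
Hydraulic gradient i = Δh / L = 15.5 / 609 = 0.02545.
Darcy's law: Q = K · A · i = 9.850 × 8383 × 0.02545 = 2102 m³/day.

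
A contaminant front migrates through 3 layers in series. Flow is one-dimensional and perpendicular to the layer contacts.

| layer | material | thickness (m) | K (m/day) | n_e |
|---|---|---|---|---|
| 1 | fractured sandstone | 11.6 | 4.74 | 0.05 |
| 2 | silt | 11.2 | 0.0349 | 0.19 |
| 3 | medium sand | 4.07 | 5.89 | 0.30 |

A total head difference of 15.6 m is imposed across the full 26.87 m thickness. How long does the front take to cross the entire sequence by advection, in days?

81.6

With flow normal to the layers, continuity requires the same specific discharge q through every layer.
Σ(b_i/K_i) = 11.6/4.74 + 11.2/0.0349 + 4.07/5.89 = 324.1 d.
q = Δh / Σ(b_i/K_i) = 15.6 / 324.1 = 0.04814 m/day.
In each layer the seepage velocity is v_i = q/n_i, so the layer transit time is t_i = b_i·n_i / q:
  layer 1 (fractured sandstone): t_1 = 11.6 × 0.05 / 0.04814 = 12.05 d
  layer 2 (silt): t_2 = 11.2 × 0.19 / 0.04814 = 44.20 d
  layer 3 (medium sand): t_3 = 4.07 × 0.30 / 0.04814 = 25.36 d
Total t = Σ t_i = 81.62 days.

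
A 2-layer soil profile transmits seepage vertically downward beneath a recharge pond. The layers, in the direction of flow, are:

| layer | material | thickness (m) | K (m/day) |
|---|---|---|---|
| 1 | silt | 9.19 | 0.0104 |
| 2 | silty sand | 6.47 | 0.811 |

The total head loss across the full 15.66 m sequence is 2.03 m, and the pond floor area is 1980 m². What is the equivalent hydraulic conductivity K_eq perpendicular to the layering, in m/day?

0.0176

Flow is perpendicular to layering, so the layers act in series and the equivalent K is the thickness-weighted harmonic mean.
Total thickness L = 9.19 + 6.47 = 15.66 m.
Σ(b_i/K_i) = 9.19/0.0104 + 6.47/0.811 = 891.6 d.
K_eq = L / Σ(b_i/K_i) = 15.66 / 891.6 = 0.01756 m/day.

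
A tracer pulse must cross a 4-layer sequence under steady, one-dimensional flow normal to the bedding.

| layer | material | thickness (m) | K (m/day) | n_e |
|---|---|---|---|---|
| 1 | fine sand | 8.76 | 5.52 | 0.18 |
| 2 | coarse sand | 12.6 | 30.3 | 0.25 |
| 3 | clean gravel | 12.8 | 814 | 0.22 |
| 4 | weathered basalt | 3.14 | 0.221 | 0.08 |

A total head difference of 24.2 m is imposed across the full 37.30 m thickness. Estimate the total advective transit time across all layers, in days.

5.23

With flow normal to the layers, continuity requires the same specific discharge q through every layer.
Σ(b_i/K_i) = 8.76/5.52 + 12.6/30.3 + 12.8/814 + 3.14/0.221 = 16.23 d.
q = Δh / Σ(b_i/K_i) = 24.2 / 16.23 = 1.491 m/day.
In each layer the seepage velocity is v_i = q/n_i, so the layer transit time is t_i = b_i·n_i / q:
  layer 1 (fine sand): t_1 = 8.76 × 0.18 / 1.491 = 1.057 d
  layer 2 (coarse sand): t_2 = 12.6 × 0.25 / 1.491 = 2.112 d
  layer 3 (clean gravel): t_3 = 12.8 × 0.22 / 1.491 = 1.888 d
  layer 4 (weathered basalt): t_4 = 3.14 × 0.08 / 1.491 = 0.1684 d
Total t = Σ t_i = 5.226 days.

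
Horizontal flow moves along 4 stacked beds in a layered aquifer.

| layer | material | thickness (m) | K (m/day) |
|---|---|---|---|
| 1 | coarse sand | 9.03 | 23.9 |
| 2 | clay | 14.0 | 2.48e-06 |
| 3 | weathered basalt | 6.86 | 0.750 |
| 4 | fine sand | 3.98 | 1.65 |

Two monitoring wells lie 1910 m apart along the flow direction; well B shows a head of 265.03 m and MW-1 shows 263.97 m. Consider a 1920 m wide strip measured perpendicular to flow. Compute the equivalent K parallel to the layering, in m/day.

Flow is parallel to layering, so each bed carries its own Darcy discharge and the transmissivities add.
Σ(K_i·b_i) = 23.9×9.03 + 2.48e-06×14.0 + 0.750×6.86 + 1.65×3.98 = 227.5 m²/day.
Total thickness b = 33.87 m, so K_eq = Σ(K_i·b_i)/b = 6.718 m/day.

6.72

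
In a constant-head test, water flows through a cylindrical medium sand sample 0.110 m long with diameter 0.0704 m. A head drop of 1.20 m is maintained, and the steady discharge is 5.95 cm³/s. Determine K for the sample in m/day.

Cross-sectional area A = π·(d/2)² = π × (0.0704/2)² = 0.003893 m².
Convert discharge: 5.95 cm³/s = 5.950e-06 m³/s.
Darcy's law rearranged: K = Q·L / (A·Δh) = 5.950e-06 × 0.110 / (0.003893 × 1.20) = 0.0001401 m/s = 12.11 m/day.

12.1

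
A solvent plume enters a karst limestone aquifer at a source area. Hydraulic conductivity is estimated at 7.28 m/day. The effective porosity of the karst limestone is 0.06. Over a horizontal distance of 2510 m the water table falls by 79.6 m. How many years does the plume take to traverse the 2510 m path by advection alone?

1.79

Hydraulic gradient i = Δh / L = 79.6 / 2510 = 0.03171.
Darcy flux q = K · i = 7.280 × 0.03171 = 0.2309 m/day.
Seepage velocity v = q / n_e = 0.2309 / 0.06 = 3.848 m/day.
Travel time t = L / v = 2510 / 3.848 = 652.3 days = 1.786 years.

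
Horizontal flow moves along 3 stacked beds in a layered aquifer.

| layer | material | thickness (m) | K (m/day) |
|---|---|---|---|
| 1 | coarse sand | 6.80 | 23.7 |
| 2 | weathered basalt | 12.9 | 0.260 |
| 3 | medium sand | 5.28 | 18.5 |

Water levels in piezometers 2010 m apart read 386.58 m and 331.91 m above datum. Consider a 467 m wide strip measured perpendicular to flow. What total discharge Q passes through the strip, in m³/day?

3330

Flow is parallel to layering, so each bed carries its own Darcy discharge and the transmissivities add.
Σ(K_i·b_i) = 23.7×6.80 + 0.260×12.9 + 18.5×5.28 = 262.2 m²/day.
Hydraulic gradient i = (386.58 − 331.91) / 2010 = 54.67 / 2010 = 0.02720.
Q = Σ(K_i·b_i) · W · i = 262.2 × 467 × 0.02720 = 3330 m³/day.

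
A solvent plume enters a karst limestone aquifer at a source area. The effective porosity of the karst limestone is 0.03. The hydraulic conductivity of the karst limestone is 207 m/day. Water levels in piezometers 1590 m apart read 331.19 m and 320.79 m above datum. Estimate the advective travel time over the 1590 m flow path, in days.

Hydraulic gradient i = (331.19 − 320.79) / 1590 = 10.4 / 1590 = 0.006541.
Darcy flux q = K · i = 207.0 × 0.006541 = 1.354 m/day.
Seepage velocity v = q / n_e = 1.354 / 0.03 = 45.13 m/day.
Travel time t = L / v = 1590 / 45.13 = 35.23 days.

35.2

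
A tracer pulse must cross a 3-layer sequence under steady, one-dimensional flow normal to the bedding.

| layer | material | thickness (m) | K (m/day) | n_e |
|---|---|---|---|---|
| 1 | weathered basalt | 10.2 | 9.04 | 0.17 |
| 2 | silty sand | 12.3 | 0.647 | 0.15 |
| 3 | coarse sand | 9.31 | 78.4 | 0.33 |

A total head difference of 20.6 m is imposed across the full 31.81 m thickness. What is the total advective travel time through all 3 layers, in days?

With flow normal to the layers, continuity requires the same specific discharge q through every layer.
Σ(b_i/K_i) = 10.2/9.04 + 12.3/0.647 + 9.31/78.4 = 20.26 d.
q = Δh / Σ(b_i/K_i) = 20.6 / 20.26 = 1.017 m/day.
In each layer the seepage velocity is v_i = q/n_i, so the layer transit time is t_i = b_i·n_i / q:
  layer 1 (weathered basalt): t_1 = 10.2 × 0.17 / 1.017 = 1.705 d
  layer 2 (silty sand): t_2 = 12.3 × 0.15 / 1.017 = 1.814 d
  layer 3 (coarse sand): t_3 = 9.31 × 0.33 / 1.017 = 3.021 d
Total t = Σ t_i = 6.541 days.

6.54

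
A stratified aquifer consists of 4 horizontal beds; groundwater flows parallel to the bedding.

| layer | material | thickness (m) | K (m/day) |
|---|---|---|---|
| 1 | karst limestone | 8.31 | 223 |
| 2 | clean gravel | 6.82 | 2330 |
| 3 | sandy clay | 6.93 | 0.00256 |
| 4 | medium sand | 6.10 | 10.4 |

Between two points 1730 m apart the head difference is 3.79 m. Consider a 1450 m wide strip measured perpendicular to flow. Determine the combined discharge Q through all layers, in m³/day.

Flow is parallel to layering, so each bed carries its own Darcy discharge and the transmissivities add.
Σ(K_i·b_i) = 223×8.31 + 2330×6.82 + 0.00256×6.93 + 10.4×6.10 = 17807 m²/day.
Hydraulic gradient i = Δh / L = 3.79 / 1730 = 0.002191.
Q = Σ(K_i·b_i) · W · i = 17807 × 1450 × 0.002191 = 56566 m³/day.

56600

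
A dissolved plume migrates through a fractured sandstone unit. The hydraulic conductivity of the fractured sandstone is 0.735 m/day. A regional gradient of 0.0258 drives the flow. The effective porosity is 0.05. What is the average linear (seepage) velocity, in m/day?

Hydraulic gradient i = 0.0258.
Darcy flux q = K · i = 0.7350 × 0.02580 = 0.01896 m/day.
Seepage velocity v = q / n_e = 0.01896 / 0.05 = 0.3793 m/day.

0.379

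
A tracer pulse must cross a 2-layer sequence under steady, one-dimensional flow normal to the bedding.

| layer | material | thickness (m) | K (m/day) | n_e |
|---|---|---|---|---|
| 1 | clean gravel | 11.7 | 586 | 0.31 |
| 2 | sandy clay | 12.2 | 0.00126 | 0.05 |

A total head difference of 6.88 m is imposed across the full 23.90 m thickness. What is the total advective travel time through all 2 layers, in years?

With flow normal to the layers, continuity requires the same specific discharge q through every layer.
Σ(b_i/K_i) = 11.7/586 + 12.2/0.00126 = 9683 d.
q = Δh / Σ(b_i/K_i) = 6.88 / 9683 = 0.0007106 m/day.
In each layer the seepage velocity is v_i = q/n_i, so the layer transit time is t_i = b_i·n_i / q:
  layer 1 (clean gravel): t_1 = 11.7 × 0.31 / 0.0007106 = 5104 d
  layer 2 (sandy clay): t_2 = 12.2 × 0.05 / 0.0007106 = 858.5 d
Total t = Σ t_i = 5963 days = 16.33 years.

16.3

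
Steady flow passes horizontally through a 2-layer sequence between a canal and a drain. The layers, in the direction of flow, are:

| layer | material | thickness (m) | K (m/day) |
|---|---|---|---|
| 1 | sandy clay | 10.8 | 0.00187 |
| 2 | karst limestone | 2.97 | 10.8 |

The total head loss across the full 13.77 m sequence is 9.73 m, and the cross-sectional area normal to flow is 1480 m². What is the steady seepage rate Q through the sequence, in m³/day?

Flow is perpendicular to layering, so the layers act in series and the equivalent K is the thickness-weighted harmonic mean.
Total thickness L = 10.8 + 2.97 = 13.77 m.
Σ(b_i/K_i) = 10.8/0.00187 + 2.97/10.8 = 5776 d.
K_eq = L / Σ(b_i/K_i) = 13.77 / 5776 = 0.002384 m/day.
Q = K_eq · A · (Δh/L) = 0.002384 × 1480 × (9.73/13.77) = 2.493 m³/day.

2.49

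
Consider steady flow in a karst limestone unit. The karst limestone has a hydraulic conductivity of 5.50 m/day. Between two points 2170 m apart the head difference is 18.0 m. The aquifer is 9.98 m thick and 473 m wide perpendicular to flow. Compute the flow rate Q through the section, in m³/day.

Cross-sectional area A = 473 × 9.98 = 4721 m².
Hydraulic gradient i = Δh / L = 18.0 / 2170 = 0.008295.
Darcy's law: Q = K · A · i = 5.500 × 4721 × 0.008295 = 215.4 m³/day.

215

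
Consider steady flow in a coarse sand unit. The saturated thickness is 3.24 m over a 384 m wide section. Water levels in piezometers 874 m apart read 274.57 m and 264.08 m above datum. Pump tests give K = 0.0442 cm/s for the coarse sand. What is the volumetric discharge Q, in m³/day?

Convert K: 0.0442 cm/s × 864 = 38.19 m/day.
Cross-sectional area A = 384 × 3.24 = 1244 m².
Hydraulic gradient i = (274.57 − 264.08) / 874 = 10.49 / 874 = 0.01200.
Darcy's law: Q = K · A · i = 38.19 × 1244 × 0.01200 = 570.3 m³/day.

570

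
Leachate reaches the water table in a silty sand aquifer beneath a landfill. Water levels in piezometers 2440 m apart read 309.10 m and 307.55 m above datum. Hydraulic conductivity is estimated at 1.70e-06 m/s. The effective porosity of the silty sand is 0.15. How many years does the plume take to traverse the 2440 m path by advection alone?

10700

Convert K: 1.70e-06 m/s × 86400 = 0.1469 m/day.
Hydraulic gradient i = (309.10 − 307.55) / 2440 = 1.55 / 2440 = 0.0006352.
Darcy flux q = K · i = 0.1469 × 0.0006352 = 9.330e-05 m/day.
Seepage velocity v = q / n_e = 9.330e-05 / 0.15 = 0.0006220 m/day.
Travel time t = L / v = 2440 / 0.0006220 = 3.923e+06 days = 10740 years.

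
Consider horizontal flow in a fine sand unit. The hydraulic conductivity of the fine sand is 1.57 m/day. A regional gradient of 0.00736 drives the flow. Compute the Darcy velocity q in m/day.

0.0116

Hydraulic gradient i = 0.00736.
Specific discharge q = K · i = 1.570 × 0.007360 = 0.01156 m/day.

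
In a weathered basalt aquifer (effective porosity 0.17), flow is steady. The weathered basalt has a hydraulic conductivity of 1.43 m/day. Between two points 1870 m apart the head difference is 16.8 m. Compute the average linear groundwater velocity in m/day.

0.0756

Hydraulic gradient i = Δh / L = 16.8 / 1870 = 0.008984.
Darcy flux q = K · i = 1.430 × 0.008984 = 0.01285 m/day.
Seepage velocity v = q / n_e = 0.01285 / 0.17 = 0.07557 m/day.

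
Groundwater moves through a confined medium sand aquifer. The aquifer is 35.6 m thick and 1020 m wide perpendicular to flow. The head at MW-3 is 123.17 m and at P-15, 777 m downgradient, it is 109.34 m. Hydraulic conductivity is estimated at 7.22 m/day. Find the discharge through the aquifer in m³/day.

Cross-sectional area A = 1020 × 35.6 = 36312 m².
Hydraulic gradient i = (123.17 − 109.34) / 777 = 13.83 / 777 = 0.01780.
Darcy's law: Q = K · A · i = 7.220 × 36312 × 0.01780 = 4666 m³/day.

4670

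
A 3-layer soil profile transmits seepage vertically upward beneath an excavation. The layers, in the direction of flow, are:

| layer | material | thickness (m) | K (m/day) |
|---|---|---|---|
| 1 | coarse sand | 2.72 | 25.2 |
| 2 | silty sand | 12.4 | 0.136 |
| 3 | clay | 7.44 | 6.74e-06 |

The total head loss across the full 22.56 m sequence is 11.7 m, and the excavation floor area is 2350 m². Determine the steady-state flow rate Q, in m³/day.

0.0249

Flow is perpendicular to layering, so the layers act in series and the equivalent K is the thickness-weighted harmonic mean.
Total thickness L = 2.72 + 12.4 + 7.44 = 22.56 m.
Σ(b_i/K_i) = 2.72/25.2 + 12.4/0.136 + 7.44/6.74e-06 = 1.104e+06 d.
K_eq = L / Σ(b_i/K_i) = 22.56 / 1.104e+06 = 2.044e-05 m/day.
Q = K_eq · A · (Δh/L) = 2.044e-05 × 2350 × (11.7/22.56) = 0.02491 m³/day.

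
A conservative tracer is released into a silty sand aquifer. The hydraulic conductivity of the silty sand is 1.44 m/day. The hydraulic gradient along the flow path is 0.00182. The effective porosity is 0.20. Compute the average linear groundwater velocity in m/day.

0.0131

Hydraulic gradient i = 0.00182.
Darcy flux q = K · i = 1.440 × 0.001820 = 0.002621 m/day.
Seepage velocity v = q / n_e = 0.002621 / 0.20 = 0.01310 m/day.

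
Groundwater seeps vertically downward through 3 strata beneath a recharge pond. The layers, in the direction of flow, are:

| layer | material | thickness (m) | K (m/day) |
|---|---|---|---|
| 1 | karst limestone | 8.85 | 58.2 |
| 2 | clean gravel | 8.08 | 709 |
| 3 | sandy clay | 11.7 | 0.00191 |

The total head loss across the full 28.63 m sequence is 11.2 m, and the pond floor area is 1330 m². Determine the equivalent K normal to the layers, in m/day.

0.00467

Flow is perpendicular to layering, so the layers act in series and the equivalent K is the thickness-weighted harmonic mean.
Total thickness L = 8.85 + 8.08 + 11.7 = 28.63 m.
Σ(b_i/K_i) = 8.85/58.2 + 8.08/709 + 11.7/0.00191 = 6126 d.
K_eq = L / Σ(b_i/K_i) = 28.63 / 6126 = 0.004674 m/day.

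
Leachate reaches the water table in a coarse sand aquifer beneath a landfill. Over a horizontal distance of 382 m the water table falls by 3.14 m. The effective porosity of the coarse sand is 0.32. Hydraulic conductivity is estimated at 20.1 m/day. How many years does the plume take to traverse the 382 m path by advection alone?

Hydraulic gradient i = Δh / L = 3.14 / 382 = 0.008220.
Darcy flux q = K · i = 20.10 × 0.008220 = 0.1652 m/day.
Seepage velocity v = q / n_e = 0.1652 / 0.32 = 0.5163 m/day.
Travel time t = L / v = 382 / 0.5163 = 739.9 days = 2.026 years.

2.03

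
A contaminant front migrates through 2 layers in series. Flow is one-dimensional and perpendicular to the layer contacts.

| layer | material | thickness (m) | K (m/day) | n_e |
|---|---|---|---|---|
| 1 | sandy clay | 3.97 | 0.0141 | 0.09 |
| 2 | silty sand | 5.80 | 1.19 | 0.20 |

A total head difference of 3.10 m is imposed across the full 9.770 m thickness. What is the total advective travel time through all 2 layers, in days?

140

With flow normal to the layers, continuity requires the same specific discharge q through every layer.
Σ(b_i/K_i) = 3.97/0.0141 + 5.80/1.19 = 286.4 d.
q = Δh / Σ(b_i/K_i) = 3.10 / 286.4 = 0.01082 m/day.
In each layer the seepage velocity is v_i = q/n_i, so the layer transit time is t_i = b_i·n_i / q:
  layer 1 (sandy clay): t_1 = 3.97 × 0.09 / 0.01082 = 33.01 d
  layer 2 (silty sand): t_2 = 5.80 × 0.20 / 0.01082 = 107.2 d
Total t = Σ t_i = 140.2 days.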